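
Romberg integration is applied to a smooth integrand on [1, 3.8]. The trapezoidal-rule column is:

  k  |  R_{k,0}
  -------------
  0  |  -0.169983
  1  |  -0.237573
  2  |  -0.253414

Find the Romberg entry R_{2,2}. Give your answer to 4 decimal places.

-0.2586

Richardson extrapolation on the trapezoidal column (denominator 4−1=3):
R_{1,1} = (4·(-0.237573) − (-0.169983)) / 3 = -0.260103
R_{2,1} = -0.253414 + (-0.253414 − (-0.237573))/3 = -0.258694
R_{2,2} = -0.258694 + (-0.258694 − (-0.260103))/15 = -0.258600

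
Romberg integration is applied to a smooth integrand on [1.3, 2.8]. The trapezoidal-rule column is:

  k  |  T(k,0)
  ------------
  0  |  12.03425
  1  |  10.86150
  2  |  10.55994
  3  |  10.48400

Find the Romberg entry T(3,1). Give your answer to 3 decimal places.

10.459

Richardson extrapolation on the trapezoidal column (denominator 4−1=3):
T(3,1) = 10.48400 + (10.48400 − 10.55994)/3 = 10.45869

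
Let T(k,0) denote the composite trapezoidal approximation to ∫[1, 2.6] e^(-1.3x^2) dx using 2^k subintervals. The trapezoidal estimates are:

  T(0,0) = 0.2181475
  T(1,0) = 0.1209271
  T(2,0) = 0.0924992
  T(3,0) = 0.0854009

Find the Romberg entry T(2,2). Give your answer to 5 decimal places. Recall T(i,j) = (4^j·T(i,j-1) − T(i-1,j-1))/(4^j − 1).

T(1,1) = (4·0.1209271 − 0.2181475) / 3 = 0.0885203
T(2,1) = (4·0.0924992 − 0.1209271) / 3 = 0.0830232
T(2,2) = (16·0.0830232 − 0.0885203) / 15 = 0.0826567

0.08266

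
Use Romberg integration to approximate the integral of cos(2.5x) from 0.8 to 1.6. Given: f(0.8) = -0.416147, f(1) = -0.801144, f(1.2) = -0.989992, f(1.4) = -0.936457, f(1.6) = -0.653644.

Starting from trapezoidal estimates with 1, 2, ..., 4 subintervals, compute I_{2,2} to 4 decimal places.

I_{0,0} (trapezoid, 1 panel, h=0.8000): -0.427916
I_{1,0} (trapezoid, 2 panels, h=0.4000): -0.609955
I_{2,0} (trapezoid, 4 panels, h=0.2000): -0.652498
I_{1,1} = -0.609955 + (-0.609955 − (-0.427916))/3 = -0.670635
I_{2,1} = -0.652498 + (-0.652498 − (-0.609955))/3 = -0.666679
I_{2,2} = -0.666679 + (-0.666679 − (-0.670635))/15 = -0.666415

-0.6664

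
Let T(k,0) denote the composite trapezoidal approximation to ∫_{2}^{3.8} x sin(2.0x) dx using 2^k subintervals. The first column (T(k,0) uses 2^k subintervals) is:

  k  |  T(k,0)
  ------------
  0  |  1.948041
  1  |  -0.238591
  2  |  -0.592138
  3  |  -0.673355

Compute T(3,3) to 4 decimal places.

Richardson extrapolation on the trapezoidal column (denominator 4−1=3):
T(1,1) = -0.238591 + (-0.238591 − 1.948041)/3 = -0.967468
T(2,1) = (4·(-0.592138) − (-0.238591)) / 3 = -0.709987
T(3,1) = -0.673355 + (-0.673355 − (-0.592138))/3 = -0.700427
T(2,2) = (16·(-0.709987) − (-0.967468)) / 15 = -0.692822
T(3,2) = (16·(-0.700427) − (-0.709987)) / 15 = -0.699790
T(3,3) = -0.699790 + (-0.699790 − (-0.692822))/63 = -0.699901

-0.6999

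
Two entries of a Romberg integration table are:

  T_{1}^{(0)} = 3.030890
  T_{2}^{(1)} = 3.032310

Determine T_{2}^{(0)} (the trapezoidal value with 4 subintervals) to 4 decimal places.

3.0320

From T_{2}^{(1)} = (4·T_{2}^{(0)} − T_{1}^{(0)})/3, solve for T_{2}^{(0)}:
4·T_{2}^{(0)} = 3·3.032310 + 3.030890 = 12.127820
T_{2}^{(0)} = 3.031955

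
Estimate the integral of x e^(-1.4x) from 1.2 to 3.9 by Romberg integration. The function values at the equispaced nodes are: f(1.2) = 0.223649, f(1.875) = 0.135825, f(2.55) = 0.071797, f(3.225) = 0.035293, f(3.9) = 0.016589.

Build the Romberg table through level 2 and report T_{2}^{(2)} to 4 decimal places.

T_{0}^{(0)} (trapezoid, 1 panel, h=2.7000): 0.324321
T_{1}^{(0)} (trapezoid, 2 panels, h=1.3500): 0.259087
T_{2}^{(0)} (trapezoid, 4 panels, h=0.6750): 0.245048
T_{1}^{(1)} = 0.259087 + (0.259087 − 0.324321)/3 = 0.237342
T_{2}^{(1)} = 0.245048 + (0.245048 − 0.259087)/3 = 0.240368
T_{2}^{(2)} = 0.240368 + (0.240368 − 0.237342)/15 = 0.240570

0.2406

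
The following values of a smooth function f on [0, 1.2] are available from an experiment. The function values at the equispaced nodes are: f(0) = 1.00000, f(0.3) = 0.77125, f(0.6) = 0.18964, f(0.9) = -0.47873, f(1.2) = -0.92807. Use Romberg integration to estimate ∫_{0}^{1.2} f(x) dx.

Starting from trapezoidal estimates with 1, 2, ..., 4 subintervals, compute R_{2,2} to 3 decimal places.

R_{0,0} (trapezoid, 1 panel, h=1.2000): 0.04316
R_{1,0} (trapezoid, 2 panels, h=0.6000): 0.13536
R_{2,0} (trapezoid, 4 panels, h=0.3000): 0.15544
R_{1,1} = 0.13536 + (0.13536 − 0.04316)/3 = 0.16609
R_{2,1} = 0.15544 + (0.15544 − 0.13536)/3 = 0.16213
R_{2,2} = 0.16213 + (0.16213 − 0.16609)/15 = 0.16187

0.162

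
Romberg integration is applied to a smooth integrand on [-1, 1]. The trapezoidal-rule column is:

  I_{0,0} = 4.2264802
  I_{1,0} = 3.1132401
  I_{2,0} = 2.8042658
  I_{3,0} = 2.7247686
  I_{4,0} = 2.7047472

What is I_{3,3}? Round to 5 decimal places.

2.69806

Richardson extrapolation on the trapezoidal column (denominator 4−1=3):
I_{1,1} = (4·3.1132401 − 4.2264802) / 3 = 2.7421601
I_{2,1} = 2.8042658 + (2.8042658 − 3.1132401)/3 = 2.7012744
I_{3,1} = 2.7247686 + (2.7247686 − 2.8042658)/3 = 2.6982695
I_{2,2} = (16·2.7012744 − 2.7421601) / 15 = 2.6985487
I_{3,2} = (16·2.6982695 − 2.7012744) / 15 = 2.6980692
I_{3,3} = 2.6980692 + (2.6980692 − 2.6985487)/63 = 2.6980616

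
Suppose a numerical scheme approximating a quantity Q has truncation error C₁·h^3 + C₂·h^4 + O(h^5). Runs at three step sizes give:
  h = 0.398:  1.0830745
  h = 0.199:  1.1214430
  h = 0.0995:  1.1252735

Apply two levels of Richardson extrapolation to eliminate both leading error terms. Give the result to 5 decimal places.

1.12575

First eliminate the h^3 term (factor 2^3 = 8):
  B₁ = (8·1.1214430 − 1.0830745)/7 = 1.1269242
  B₂ = (8·1.1252735 − 1.1214430)/7 = 1.1258207
Then eliminate the h^4 term (factor 2^4 = 16):
  (16·1.1258207 − 1.1269242)/15 = 1.1257471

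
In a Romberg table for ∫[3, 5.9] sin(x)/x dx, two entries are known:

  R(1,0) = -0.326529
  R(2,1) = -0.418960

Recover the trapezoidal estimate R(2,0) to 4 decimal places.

-0.3959

From R(2,1) = (4·R(2,0) − R(1,0))/3, solve for R(2,0):
4·R(2,0) = 3·(-0.418960) + (-0.326529) = -1.583409
R(2,0) = -0.395852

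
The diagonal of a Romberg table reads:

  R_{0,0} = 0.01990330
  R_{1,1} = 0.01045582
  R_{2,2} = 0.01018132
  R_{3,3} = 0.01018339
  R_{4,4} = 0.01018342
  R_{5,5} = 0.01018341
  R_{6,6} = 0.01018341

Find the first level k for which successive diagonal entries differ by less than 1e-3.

k = 2

|R_{1,1} − R_{0,0}| = 0.00944748 ≥ 1e-3
|R_{2,2} − R_{1,1}| = 0.00027450 < 1e-3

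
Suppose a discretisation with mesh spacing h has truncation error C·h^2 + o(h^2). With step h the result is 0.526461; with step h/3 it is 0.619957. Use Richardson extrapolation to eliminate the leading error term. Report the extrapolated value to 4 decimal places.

The leading error scales as h^2; refining by a factor of 3 reduces it by 3^2 = 9.
Extrapolated value = (9·A(h/3) − A(h)) / (9 − 1)
= (9·0.619957 − 0.526461) / 8
= 5.053152 / 8 = 0.631644

0.6316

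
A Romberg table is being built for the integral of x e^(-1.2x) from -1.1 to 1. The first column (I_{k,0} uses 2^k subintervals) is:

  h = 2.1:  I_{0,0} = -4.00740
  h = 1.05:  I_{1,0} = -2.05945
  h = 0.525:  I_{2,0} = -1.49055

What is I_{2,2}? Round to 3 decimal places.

I_{1,1} = -2.05945 + (-2.05945 − (-4.00740))/3 = -1.41013
I_{2,1} = (4·(-1.49055) − (-2.05945)) / 3 = -1.30092
I_{2,2} = (16·(-1.30092) − (-1.41013)) / 15 = -1.29364

-1.294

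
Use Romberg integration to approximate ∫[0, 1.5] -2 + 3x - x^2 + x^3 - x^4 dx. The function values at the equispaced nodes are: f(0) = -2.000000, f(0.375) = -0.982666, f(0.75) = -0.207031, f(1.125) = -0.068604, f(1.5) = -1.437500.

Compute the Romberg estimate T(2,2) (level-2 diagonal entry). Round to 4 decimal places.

T(0,0) (trapezoid, 1 panel, h=1.5000): -2.578125
T(1,0) (trapezoid, 2 panels, h=0.7500): -1.444336
T(2,0) (trapezoid, 4 panels, h=0.3750): -1.116394
T(1,1) = -1.444336 + (-1.444336 − (-2.578125))/3 = -1.066406
T(2,1) = -1.116394 + (-1.116394 − (-1.444336))/3 = -1.007080
T(2,2) = -1.007080 + (-1.007080 − (-1.066406))/15 = -1.003125

-1.0031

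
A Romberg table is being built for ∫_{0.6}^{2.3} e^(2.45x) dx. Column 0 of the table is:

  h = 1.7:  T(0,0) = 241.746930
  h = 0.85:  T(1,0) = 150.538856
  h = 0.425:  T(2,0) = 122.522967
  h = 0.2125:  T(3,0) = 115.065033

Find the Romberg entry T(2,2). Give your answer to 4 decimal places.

T(1,1) = 150.538856 + (150.538856 − 241.746930)/3 = 120.136165
T(2,1) = 122.522967 + (122.522967 − 150.538856)/3 = 113.184337
T(2,2) = (16·113.184337 − 120.136165) / 15 = 112.720882

112.7209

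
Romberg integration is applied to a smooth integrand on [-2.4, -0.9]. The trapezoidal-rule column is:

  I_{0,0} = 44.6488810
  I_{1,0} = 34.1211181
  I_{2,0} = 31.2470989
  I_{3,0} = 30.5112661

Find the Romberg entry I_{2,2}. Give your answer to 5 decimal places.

30.26757

Richardson extrapolation on the trapezoidal column (denominator 4−1=3):
I_{1,1} = 34.1211181 + (34.1211181 − 44.6488810)/3 = 30.6118638
I_{2,1} = 31.2470989 + (31.2470989 − 34.1211181)/3 = 30.2890925
I_{2,2} = 30.2890925 + (30.2890925 − 30.6118638)/15 = 30.2675744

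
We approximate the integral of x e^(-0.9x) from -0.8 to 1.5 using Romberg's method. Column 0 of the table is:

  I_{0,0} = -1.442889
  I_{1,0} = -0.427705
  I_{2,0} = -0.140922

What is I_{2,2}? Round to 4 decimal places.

Richardson extrapolation on the trapezoidal column (denominator 4−1=3):
I_{1,1} = (4·(-0.427705) − (-1.442889)) / 3 = -0.089310
I_{2,1} = (4·(-0.140922) − (-0.427705)) / 3 = -0.045328
I_{2,2} = (16·(-0.045328) − (-0.089310)) / 15 = -0.042396

-0.0424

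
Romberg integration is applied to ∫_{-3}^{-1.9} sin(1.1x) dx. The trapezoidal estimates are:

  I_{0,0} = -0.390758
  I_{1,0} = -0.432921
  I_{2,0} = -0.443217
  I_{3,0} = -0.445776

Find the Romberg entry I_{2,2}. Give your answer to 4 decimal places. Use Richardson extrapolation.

-0.4466

Richardson extrapolation on the trapezoidal column (denominator 4−1=3):
I_{1,1} = (4·(-0.432921) − (-0.390758)) / 3 = -0.446975
I_{2,1} = (4·(-0.443217) − (-0.432921)) / 3 = -0.446649
I_{2,2} = -0.446649 + (-0.446649 − (-0.446975))/15 = -0.446627
(Column j=1 coincides with Simpson's rule on the same nodes.)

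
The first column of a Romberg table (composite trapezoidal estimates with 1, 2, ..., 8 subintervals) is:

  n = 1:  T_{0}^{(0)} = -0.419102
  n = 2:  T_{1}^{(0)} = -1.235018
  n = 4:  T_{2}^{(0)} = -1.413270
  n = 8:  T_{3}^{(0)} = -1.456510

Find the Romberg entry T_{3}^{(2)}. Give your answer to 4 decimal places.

-1.4708

Richardson extrapolation on the trapezoidal column (denominator 4−1=3):
T_{2}^{(1)} = -1.413270 + (-1.413270 − (-1.235018))/3 = -1.472687
T_{3}^{(1)} = -1.456510 + (-1.456510 − (-1.413270))/3 = -1.470923
T_{3}^{(2)} = -1.470923 + (-1.470923 − (-1.472687))/15 = -1.470805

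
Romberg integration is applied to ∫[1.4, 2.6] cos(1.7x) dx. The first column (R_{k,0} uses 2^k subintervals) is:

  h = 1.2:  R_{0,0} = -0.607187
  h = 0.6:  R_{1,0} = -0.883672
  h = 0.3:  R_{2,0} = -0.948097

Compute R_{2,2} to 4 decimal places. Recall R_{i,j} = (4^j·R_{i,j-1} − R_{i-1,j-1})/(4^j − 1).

-0.9692

Richardson extrapolation on the trapezoidal column (denominator 4−1=3):
R_{1,1} = (4·(-0.883672) − (-0.607187)) / 3 = -0.975834
R_{2,1} = (4·(-0.948097) − (-0.883672)) / 3 = -0.969572
R_{2,2} = (16·(-0.969572) − (-0.975834)) / 15 = -0.969155
(Column j=1 coincides with Simpson's rule on the same nodes.)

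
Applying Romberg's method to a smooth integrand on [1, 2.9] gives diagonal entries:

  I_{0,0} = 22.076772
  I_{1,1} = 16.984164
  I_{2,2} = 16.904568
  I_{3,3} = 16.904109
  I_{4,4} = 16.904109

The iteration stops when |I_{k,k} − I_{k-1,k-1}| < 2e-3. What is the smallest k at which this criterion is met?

|I_{1,1} − I_{0,0}| = 5.092608 ≥ 2e-3
|I_{2,2} − I_{1,1}| = 0.079596 ≥ 2e-3
|I_{3,3} − I_{2,2}| = 0.000459 < 2e-3

k = 3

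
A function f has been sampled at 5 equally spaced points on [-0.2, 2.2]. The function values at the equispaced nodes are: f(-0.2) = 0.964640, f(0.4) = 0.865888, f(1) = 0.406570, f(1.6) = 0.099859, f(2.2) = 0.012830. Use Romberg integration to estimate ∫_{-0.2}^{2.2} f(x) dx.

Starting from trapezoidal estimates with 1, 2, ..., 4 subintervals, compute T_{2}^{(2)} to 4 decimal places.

1.1367

T_{0}^{(0)} (trapezoid, 1 panel, h=2.4000): 1.172964
T_{1}^{(0)} (trapezoid, 2 panels, h=1.2000): 1.074366
T_{2}^{(0)} (trapezoid, 4 panels, h=0.6000): 1.116631
T_{1}^{(1)} = 1.074366 + (1.074366 − 1.172964)/3 = 1.041500
T_{2}^{(1)} = 1.116631 + (1.116631 − 1.074366)/3 = 1.130719
T_{2}^{(2)} = 1.130719 + (1.130719 − 1.041500)/15 = 1.136667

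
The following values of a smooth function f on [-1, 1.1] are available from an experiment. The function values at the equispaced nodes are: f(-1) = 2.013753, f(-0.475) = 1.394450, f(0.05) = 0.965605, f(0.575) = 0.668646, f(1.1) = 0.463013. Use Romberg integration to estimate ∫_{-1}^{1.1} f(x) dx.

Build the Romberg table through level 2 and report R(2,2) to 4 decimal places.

R(0,0) (trapezoid, 1 panel, h=2.1000): 2.600604
R(1,0) (trapezoid, 2 panels, h=1.0500): 2.314187
R(2,0) (trapezoid, 4 panels, h=0.5250): 2.240219
R(1,1) = 2.314187 + (2.314187 − 2.600604)/3 = 2.218715
R(2,1) = 2.240219 + (2.240219 − 2.314187)/3 = 2.215563
R(2,2) = 2.215563 + (2.215563 − 2.218715)/15 = 2.215353

2.2154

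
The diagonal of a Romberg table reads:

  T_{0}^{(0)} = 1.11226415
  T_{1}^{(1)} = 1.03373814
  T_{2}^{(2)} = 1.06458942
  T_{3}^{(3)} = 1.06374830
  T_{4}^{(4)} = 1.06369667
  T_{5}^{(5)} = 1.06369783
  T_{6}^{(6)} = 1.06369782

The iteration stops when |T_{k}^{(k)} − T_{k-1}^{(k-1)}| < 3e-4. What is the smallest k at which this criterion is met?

k = 4

|T_{1}^{(1)} − T_{0}^{(0)}| = 0.07852601 ≥ 3e-4
|T_{2}^{(2)} − T_{1}^{(1)}| = 0.03085128 ≥ 3e-4
|T_{3}^{(3)} − T_{2}^{(2)}| = 0.00084112 ≥ 3e-4
|T_{4}^{(4)} − T_{3}^{(3)}| = 0.00005163 < 3e-4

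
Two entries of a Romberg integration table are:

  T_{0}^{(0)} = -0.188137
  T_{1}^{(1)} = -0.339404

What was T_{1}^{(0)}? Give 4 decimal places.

-0.3016

From T_{1}^{(1)} = (4·T_{1}^{(0)} − T_{0}^{(0)})/3, solve for T_{1}^{(0)}:
4·T_{1}^{(0)} = 3·(-0.339404) + (-0.188137) = -1.206349
T_{1}^{(0)} = -0.301587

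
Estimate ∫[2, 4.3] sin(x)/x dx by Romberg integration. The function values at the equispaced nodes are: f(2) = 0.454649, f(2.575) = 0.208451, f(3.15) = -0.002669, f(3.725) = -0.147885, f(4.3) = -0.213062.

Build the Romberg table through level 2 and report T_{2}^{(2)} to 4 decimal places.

0.0919

T_{0}^{(0)} (trapezoid, 1 panel, h=2.3000): 0.277825
T_{1}^{(0)} (trapezoid, 2 panels, h=1.1500): 0.135843
T_{2}^{(0)} (trapezoid, 4 panels, h=0.5750): 0.102747
T_{1}^{(1)} = 0.135843 + (0.135843 − 0.277825)/3 = 0.088516
T_{2}^{(1)} = 0.102747 + (0.102747 − 0.135843)/3 = 0.091715
T_{2}^{(2)} = 0.091715 + (0.091715 − 0.088516)/15 = 0.091928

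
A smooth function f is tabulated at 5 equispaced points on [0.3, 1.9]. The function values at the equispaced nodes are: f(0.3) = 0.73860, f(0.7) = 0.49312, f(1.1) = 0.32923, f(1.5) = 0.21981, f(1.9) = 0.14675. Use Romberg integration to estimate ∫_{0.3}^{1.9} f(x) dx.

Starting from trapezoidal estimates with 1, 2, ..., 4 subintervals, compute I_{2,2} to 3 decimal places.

I_{0,0} (trapezoid, 1 panel, h=1.6000): 0.70828
I_{1,0} (trapezoid, 2 panels, h=0.8000): 0.61752
I_{2,0} (trapezoid, 4 panels, h=0.4000): 0.59393
I_{1,1} = 0.61752 + (0.61752 − 0.70828)/3 = 0.58727
I_{2,1} = 0.59393 + (0.59393 − 0.61752)/3 = 0.58607
I_{2,2} = 0.58607 + (0.58607 − 0.58727)/15 = 0.58599

0.586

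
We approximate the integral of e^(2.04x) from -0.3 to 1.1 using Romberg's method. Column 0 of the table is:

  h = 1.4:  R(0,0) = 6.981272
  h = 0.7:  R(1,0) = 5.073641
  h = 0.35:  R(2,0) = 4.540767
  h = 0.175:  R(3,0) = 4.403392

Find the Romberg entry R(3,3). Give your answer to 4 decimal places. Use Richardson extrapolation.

Richardson extrapolation on the trapezoidal column (denominator 4−1=3):
R(1,1) = (4·5.073641 − 6.981272) / 3 = 4.437764
R(2,1) = (4·4.540767 − 5.073641) / 3 = 4.363142
R(3,1) = 4.403392 + (4.403392 − 4.540767)/3 = 4.357600
R(2,2) = (16·4.363142 − 4.437764) / 15 = 4.358167
R(3,2) = (16·4.357600 − 4.363142) / 15 = 4.357231
R(3,3) = 4.357231 + (4.357231 − 4.358167)/63 = 4.357216

4.3572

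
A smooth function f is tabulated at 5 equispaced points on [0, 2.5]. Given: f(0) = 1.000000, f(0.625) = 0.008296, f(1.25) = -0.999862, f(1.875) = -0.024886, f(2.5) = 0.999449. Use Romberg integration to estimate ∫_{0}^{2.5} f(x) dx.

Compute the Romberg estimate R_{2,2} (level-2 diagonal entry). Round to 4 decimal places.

R_{0,0} (trapezoid, 1 panel, h=2.5000): 2.499311
R_{1,0} (trapezoid, 2 panels, h=1.2500): -0.000172
R_{2,0} (trapezoid, 4 panels, h=0.6250): -0.010455
R_{1,1} = -0.000172 + (-0.000172 − 2.499311)/3 = -0.833333
R_{2,1} = -0.010455 + (-0.010455 − (-0.000172))/3 = -0.013883
R_{2,2} = -0.013883 + (-0.013883 − (-0.833333))/15 = 0.040747

0.0407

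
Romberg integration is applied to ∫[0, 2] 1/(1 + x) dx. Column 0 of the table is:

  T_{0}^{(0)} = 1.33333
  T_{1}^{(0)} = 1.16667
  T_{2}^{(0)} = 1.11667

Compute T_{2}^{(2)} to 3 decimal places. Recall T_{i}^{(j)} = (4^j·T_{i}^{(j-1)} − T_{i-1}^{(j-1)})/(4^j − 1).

1.099

T_{1}^{(1)} = 1.16667 + (1.16667 − 1.33333)/3 = 1.11112
T_{2}^{(1)} = (4·1.11667 − 1.16667) / 3 = 1.10000
T_{2}^{(2)} = (16·1.10000 − 1.11112) / 15 = 1.09926
(Column j=1 coincides with Simpson's rule on the same nodes.)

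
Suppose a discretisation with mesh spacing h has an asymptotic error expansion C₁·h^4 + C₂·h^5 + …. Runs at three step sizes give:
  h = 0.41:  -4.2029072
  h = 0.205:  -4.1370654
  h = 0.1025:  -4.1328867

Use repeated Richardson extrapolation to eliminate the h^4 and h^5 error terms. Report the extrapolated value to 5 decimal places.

-4.13261

First eliminate the h^4 term (factor 2^4 = 16):
  B₁ = (16·(-4.1370654) − (-4.2029072))/15 = -4.1326759
  B₂ = (16·(-4.1328867) − (-4.1370654))/15 = -4.1326081
Then eliminate the h^5 term (factor 2^5 = 32):
  (32·(-4.1326081) − (-4.1326759))/31 = -4.1326059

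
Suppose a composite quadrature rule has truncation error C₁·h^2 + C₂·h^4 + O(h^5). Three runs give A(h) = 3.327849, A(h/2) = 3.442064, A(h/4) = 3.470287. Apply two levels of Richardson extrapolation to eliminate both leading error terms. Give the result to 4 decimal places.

3.4797

First eliminate the h^2 term (factor 2^2 = 4):
  B₁ = (4·3.442064 − 3.327849)/3 = 3.480136
  B₂ = (4·3.470287 − 3.442064)/3 = 3.479695
Then eliminate the h^4 term (factor 2^4 = 16):
  (16·3.479695 − 3.480136)/15 = 3.479666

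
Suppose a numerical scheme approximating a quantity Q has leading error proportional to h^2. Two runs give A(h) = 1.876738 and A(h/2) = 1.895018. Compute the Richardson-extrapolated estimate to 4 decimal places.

Extrapolated value = (4·A(h/2) − A(h)) / (4 − 1)
= (4·1.895018 − 1.876738) / 3
= 5.703334 / 3 = 1.901111

1.9011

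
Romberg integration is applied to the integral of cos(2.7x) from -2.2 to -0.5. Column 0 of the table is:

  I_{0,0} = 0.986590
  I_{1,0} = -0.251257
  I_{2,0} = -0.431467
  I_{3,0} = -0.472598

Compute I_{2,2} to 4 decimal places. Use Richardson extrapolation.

-0.4800

I_{1,1} = (4·(-0.251257) − 0.986590) / 3 = -0.663873
I_{2,1} = (4·(-0.431467) − (-0.251257)) / 3 = -0.491537
I_{2,2} = (16·(-0.491537) − (-0.663873)) / 15 = -0.480048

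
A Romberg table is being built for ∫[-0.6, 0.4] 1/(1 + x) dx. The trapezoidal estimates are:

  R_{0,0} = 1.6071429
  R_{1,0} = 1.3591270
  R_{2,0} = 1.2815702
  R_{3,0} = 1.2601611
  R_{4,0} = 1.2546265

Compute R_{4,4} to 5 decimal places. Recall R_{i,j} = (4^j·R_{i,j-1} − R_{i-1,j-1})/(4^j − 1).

Richardson extrapolation on the trapezoidal column (denominator 4−1=3):
R_{1,1} = (4·1.3591270 − 1.6071429) / 3 = 1.2764550
R_{2,1} = 1.2815702 + (1.2815702 − 1.3591270)/3 = 1.2557179
R_{3,1} = (4·1.2601611 − 1.2815702) / 3 = 1.2530247
R_{4,1} = (4·1.2546265 − 1.2601611) / 3 = 1.2527816
R_{2,2} = (16·1.2557179 − 1.2764550) / 15 = 1.2543354
R_{3,2} = 1.2530247 + (1.2530247 − 1.2557179)/15 = 1.2528452
R_{4,2} = (16·1.2527816 − 1.2530247) / 15 = 1.2527654
R_{3,3} = (64·1.2528452 − 1.2543354) / 63 = 1.2528215
R_{4,3} = 1.2527654 + (1.2527654 − 1.2528452)/63 = 1.2527641
R_{4,4} = (256·1.2527641 − 1.2528215) / 255 = 1.2527639

1.25276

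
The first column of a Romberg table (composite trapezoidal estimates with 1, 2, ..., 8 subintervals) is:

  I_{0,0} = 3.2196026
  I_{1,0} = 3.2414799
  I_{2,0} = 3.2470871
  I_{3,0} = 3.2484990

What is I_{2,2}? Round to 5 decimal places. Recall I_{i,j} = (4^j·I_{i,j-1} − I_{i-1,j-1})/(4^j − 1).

3.24897

I_{1,1} = 3.2414799 + (3.2414799 − 3.2196026)/3 = 3.2487723
I_{2,1} = (4·3.2470871 − 3.2414799) / 3 = 3.2489562
I_{2,2} = 3.2489562 + (3.2489562 − 3.2487723)/15 = 3.2489685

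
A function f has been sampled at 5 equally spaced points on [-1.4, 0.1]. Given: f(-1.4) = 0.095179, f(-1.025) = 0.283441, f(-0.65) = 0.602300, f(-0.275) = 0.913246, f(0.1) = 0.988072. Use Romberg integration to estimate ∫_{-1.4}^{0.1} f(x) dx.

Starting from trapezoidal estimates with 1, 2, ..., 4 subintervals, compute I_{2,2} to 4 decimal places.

0.8851

I_{0,0} (trapezoid, 1 panel, h=1.5000): 0.812438
I_{1,0} (trapezoid, 2 panels, h=0.7500): 0.857944
I_{2,0} (trapezoid, 4 panels, h=0.3750): 0.877730
I_{1,1} = 0.857944 + (0.857944 − 0.812438)/3 = 0.873113
I_{2,1} = 0.877730 + (0.877730 − 0.857944)/3 = 0.884325
I_{2,2} = 0.884325 + (0.884325 − 0.873113)/15 = 0.885072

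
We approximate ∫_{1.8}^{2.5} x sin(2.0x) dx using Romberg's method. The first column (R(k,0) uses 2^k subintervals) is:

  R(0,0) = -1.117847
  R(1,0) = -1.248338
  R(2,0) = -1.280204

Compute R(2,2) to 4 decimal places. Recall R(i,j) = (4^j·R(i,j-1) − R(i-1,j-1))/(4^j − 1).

-1.2908

Richardson extrapolation on the trapezoidal column (denominator 4−1=3):
R(1,1) = (4·(-1.248338) − (-1.117847)) / 3 = -1.291835
R(2,1) = -1.280204 + (-1.280204 − (-1.248338))/3 = -1.290826
R(2,2) = -1.290826 + (-1.290826 − (-1.291835))/15 = -1.290759
(Column j=1 coincides with Simpson's rule on the same nodes.)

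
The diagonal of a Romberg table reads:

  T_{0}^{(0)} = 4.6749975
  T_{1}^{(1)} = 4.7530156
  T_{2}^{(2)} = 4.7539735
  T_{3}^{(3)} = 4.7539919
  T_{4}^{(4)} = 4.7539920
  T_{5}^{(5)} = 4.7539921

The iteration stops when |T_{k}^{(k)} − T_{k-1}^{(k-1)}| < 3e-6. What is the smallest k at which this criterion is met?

k = 4

|T_{1}^{(1)} − T_{0}^{(0)}| = 0.0780181 ≥ 3e-6
|T_{2}^{(2)} − T_{1}^{(1)}| = 0.0009579 ≥ 3e-6
|T_{3}^{(3)} − T_{2}^{(2)}| = 0.0000184 ≥ 3e-6
|T_{4}^{(4)} − T_{3}^{(3)}| = 0.0000001 < 3e-6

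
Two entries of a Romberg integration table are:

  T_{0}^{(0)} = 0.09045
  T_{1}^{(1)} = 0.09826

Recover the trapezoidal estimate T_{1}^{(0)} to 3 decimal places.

From T_{1}^{(1)} = (4·T_{1}^{(0)} − T_{0}^{(0)})/3, solve for T_{1}^{(0)}:
4·T_{1}^{(0)} = 3·0.09826 + 0.09045 = 0.38523
T_{1}^{(0)} = 0.09631

0.096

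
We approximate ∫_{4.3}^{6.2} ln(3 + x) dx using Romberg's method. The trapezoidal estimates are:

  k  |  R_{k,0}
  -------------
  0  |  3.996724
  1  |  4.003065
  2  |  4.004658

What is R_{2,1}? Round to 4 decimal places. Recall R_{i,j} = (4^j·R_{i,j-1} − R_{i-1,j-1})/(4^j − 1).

Richardson extrapolation on the trapezoidal column (denominator 4−1=3):
R_{2,1} = (4·4.004658 − 4.003065) / 3 = 4.005189

4.0052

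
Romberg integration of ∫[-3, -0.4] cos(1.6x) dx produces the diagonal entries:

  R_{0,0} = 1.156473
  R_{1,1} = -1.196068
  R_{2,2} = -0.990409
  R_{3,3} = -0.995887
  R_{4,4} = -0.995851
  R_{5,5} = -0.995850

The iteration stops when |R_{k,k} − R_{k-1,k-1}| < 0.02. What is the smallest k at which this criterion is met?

k = 3

|R_{1,1} − R_{0,0}| = 2.352541 ≥ 0.02
|R_{2,2} − R_{1,1}| = 0.205659 ≥ 0.02
|R_{3,3} − R_{2,2}| = 0.005478 < 0.02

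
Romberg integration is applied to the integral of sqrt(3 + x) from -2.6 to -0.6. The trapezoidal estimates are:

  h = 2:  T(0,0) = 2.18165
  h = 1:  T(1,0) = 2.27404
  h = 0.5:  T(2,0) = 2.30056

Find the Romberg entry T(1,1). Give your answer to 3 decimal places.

2.305

Richardson extrapolation on the trapezoidal column (denominator 4−1=3):
T(1,1) = 2.27404 + (2.27404 − 2.18165)/3 = 2.30484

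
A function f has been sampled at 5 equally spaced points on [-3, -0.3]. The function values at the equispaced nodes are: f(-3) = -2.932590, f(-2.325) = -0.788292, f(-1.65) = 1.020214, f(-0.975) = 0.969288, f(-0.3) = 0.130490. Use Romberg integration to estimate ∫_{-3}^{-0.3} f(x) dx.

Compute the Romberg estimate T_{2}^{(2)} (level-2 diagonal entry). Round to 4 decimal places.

-0.0474

T_{0}^{(0)} (trapezoid, 1 panel, h=2.7000): -3.782835
T_{1}^{(0)} (trapezoid, 2 panels, h=1.3500): -0.514129
T_{2}^{(0)} (trapezoid, 4 panels, h=0.6750): -0.134892
T_{1}^{(1)} = -0.514129 + (-0.514129 − (-3.782835))/3 = 0.575440
T_{2}^{(1)} = -0.134892 + (-0.134892 − (-0.514129))/3 = -0.008480
T_{2}^{(2)} = -0.008480 + (-0.008480 − 0.575440)/15 = -0.047408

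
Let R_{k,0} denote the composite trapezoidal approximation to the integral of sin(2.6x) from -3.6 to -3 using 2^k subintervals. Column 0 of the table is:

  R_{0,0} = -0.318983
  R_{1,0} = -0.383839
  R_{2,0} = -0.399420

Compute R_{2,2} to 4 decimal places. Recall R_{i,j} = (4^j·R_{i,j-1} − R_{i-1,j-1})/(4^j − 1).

-0.4046

Richardson extrapolation on the trapezoidal column (denominator 4−1=3):
R_{1,1} = -0.383839 + (-0.383839 − (-0.318983))/3 = -0.405458
R_{2,1} = (4·(-0.399420) − (-0.383839)) / 3 = -0.404614
R_{2,2} = (16·(-0.404614) − (-0.405458)) / 15 = -0.404558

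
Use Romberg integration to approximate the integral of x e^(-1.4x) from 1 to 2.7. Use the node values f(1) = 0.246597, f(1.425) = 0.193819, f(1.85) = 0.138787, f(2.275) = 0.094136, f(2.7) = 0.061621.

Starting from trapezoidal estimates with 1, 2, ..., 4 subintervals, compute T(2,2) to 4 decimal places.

T(0,0) (trapezoid, 1 panel, h=1.7000): 0.261985
T(1,0) (trapezoid, 2 panels, h=0.8500): 0.248962
T(2,0) (trapezoid, 4 panels, h=0.4250): 0.246862
T(1,1) = 0.248962 + (0.248962 − 0.261985)/3 = 0.244621
T(2,1) = 0.246862 + (0.246862 − 0.248962)/3 = 0.246162
T(2,2) = 0.246162 + (0.246162 − 0.244621)/15 = 0.246265

0.2463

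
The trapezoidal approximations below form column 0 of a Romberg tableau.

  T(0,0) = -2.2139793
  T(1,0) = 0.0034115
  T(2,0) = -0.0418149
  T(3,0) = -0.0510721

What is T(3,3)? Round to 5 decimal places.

Richardson extrapolation on the trapezoidal column (denominator 4−1=3):
T(1,1) = 0.0034115 + (0.0034115 − (-2.2139793))/3 = 0.7425418
T(2,1) = (4·(-0.0418149) − 0.0034115) / 3 = -0.0568904
T(3,1) = (4·(-0.0510721) − (-0.0418149)) / 3 = -0.0541578
T(2,2) = -0.0568904 + (-0.0568904 − 0.7425418)/15 = -0.1101859
T(3,2) = (16·(-0.0541578) − (-0.0568904)) / 15 = -0.0539756
T(3,3) = -0.0539756 + (-0.0539756 − (-0.1101859))/63 = -0.0530834

-0.05308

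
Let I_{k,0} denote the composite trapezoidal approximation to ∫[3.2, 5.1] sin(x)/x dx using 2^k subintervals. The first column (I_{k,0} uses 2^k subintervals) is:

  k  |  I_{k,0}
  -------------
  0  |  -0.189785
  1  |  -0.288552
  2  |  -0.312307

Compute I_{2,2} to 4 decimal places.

-0.3201

Richardson extrapolation on the trapezoidal column (denominator 4−1=3):
I_{1,1} = -0.288552 + (-0.288552 − (-0.189785))/3 = -0.321474
I_{2,1} = (4·(-0.312307) − (-0.288552)) / 3 = -0.320225
I_{2,2} = (16·(-0.320225) − (-0.321474)) / 15 = -0.320142
(Column j=1 coincides with Simpson's rule on the same nodes.)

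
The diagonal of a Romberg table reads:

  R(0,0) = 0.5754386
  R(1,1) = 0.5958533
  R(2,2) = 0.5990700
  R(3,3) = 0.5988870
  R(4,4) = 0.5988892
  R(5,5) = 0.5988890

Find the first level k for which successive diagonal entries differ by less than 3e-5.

|R(1,1) − R(0,0)| = 0.0204147 ≥ 3e-5
|R(2,2) − R(1,1)| = 0.0032167 ≥ 3e-5
|R(3,3) − R(2,2)| = 0.0001830 ≥ 3e-5
|R(4,4) − R(3,3)| = 0.0000022 < 3e-5

k = 4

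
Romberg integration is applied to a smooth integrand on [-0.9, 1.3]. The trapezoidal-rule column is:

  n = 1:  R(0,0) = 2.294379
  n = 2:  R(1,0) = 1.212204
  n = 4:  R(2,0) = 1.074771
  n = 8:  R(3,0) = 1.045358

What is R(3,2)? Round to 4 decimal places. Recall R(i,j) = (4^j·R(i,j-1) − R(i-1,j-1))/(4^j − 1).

1.0360

Richardson extrapolation on the trapezoidal column (denominator 4−1=3):
R(2,1) = 1.074771 + (1.074771 − 1.212204)/3 = 1.028960
R(3,1) = (4·1.045358 − 1.074771) / 3 = 1.035554
R(3,2) = 1.035554 + (1.035554 − 1.028960)/15 = 1.035994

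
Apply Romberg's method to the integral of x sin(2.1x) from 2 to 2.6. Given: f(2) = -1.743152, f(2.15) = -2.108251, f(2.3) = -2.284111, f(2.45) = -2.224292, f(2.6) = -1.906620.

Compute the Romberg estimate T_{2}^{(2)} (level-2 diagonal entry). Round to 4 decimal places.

T_{0}^{(0)} (trapezoid, 1 panel, h=0.6000): -1.094932
T_{1}^{(0)} (trapezoid, 2 panels, h=0.3000): -1.232699
T_{2}^{(0)} (trapezoid, 4 panels, h=0.1500): -1.266231
T_{1}^{(1)} = -1.232699 + (-1.232699 − (-1.094932))/3 = -1.278621
T_{2}^{(1)} = -1.266231 + (-1.266231 − (-1.232699))/3 = -1.277408
T_{2}^{(2)} = -1.277408 + (-1.277408 − (-1.278621))/15 = -1.277327

-1.2773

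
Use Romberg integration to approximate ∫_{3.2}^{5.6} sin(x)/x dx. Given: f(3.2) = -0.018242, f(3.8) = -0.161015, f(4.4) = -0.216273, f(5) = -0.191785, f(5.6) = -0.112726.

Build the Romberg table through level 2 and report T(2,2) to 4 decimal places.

T(0,0) (trapezoid, 1 panel, h=2.4000): -0.157162
T(1,0) (trapezoid, 2 panels, h=1.2000): -0.338108
T(2,0) (trapezoid, 4 panels, h=0.6000): -0.380734
T(1,1) = -0.338108 + (-0.338108 − (-0.157162))/3 = -0.398423
T(2,1) = -0.380734 + (-0.380734 − (-0.338108))/3 = -0.394943
T(2,2) = -0.394943 + (-0.394943 − (-0.398423))/15 = -0.394711

-0.3947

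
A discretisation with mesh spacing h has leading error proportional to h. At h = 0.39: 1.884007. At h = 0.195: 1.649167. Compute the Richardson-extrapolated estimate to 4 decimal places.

1.4143

Extrapolated value = (2·A(h/2) − A(h)) / (2 − 1)
= (2·1.649167 − 1.884007) / 1
= 1.414327 / 1 = 1.414327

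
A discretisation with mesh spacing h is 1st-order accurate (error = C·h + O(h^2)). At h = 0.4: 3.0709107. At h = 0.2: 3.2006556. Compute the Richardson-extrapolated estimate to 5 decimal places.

3.33040

Extrapolated value = (2·A(h/2) − A(h)) / (2 − 1)
= (2·3.2006556 − 3.0709107) / 1
= 3.3304005 / 1 = 3.3304005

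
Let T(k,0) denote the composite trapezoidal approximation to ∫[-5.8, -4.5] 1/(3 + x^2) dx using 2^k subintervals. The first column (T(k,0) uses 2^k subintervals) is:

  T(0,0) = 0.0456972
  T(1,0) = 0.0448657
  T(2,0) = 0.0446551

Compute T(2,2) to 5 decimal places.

0.04458

Richardson extrapolation on the trapezoidal column (denominator 4−1=3):
T(1,1) = 0.0448657 + (0.0448657 − 0.0456972)/3 = 0.0445885
T(2,1) = (4·0.0446551 − 0.0448657) / 3 = 0.0445849
T(2,2) = (16·0.0445849 − 0.0445885) / 15 = 0.0445847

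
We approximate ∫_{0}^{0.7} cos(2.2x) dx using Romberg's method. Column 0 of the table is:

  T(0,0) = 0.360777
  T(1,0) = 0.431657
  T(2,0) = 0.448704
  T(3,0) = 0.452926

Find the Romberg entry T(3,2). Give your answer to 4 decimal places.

T(2,1) = 0.448704 + (0.448704 − 0.431657)/3 = 0.454386
T(3,1) = 0.452926 + (0.452926 − 0.448704)/3 = 0.454333
T(3,2) = (16·0.454333 − 0.454386) / 15 = 0.454329

0.4543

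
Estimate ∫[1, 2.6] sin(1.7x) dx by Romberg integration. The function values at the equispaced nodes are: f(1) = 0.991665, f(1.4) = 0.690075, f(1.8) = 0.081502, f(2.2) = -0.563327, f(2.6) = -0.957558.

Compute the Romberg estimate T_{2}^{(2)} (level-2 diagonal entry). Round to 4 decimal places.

T_{0}^{(0)} (trapezoid, 1 panel, h=1.6000): 0.027286
T_{1}^{(0)} (trapezoid, 2 panels, h=0.8000): 0.078844
T_{2}^{(0)} (trapezoid, 4 panels, h=0.4000): 0.090121
T_{1}^{(1)} = 0.078844 + (0.078844 − 0.027286)/3 = 0.096030
T_{2}^{(1)} = 0.090121 + (0.090121 − 0.078844)/3 = 0.093880
T_{2}^{(2)} = 0.093880 + (0.093880 − 0.096030)/15 = 0.093737

0.0937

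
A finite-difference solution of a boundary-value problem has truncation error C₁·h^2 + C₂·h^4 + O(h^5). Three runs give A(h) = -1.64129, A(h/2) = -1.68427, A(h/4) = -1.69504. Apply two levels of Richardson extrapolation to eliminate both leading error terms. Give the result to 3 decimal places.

First eliminate the h^2 term (factor 2^2 = 4):
  B₁ = (4·(-1.68427) − (-1.64129))/3 = -1.69860
  B₂ = (4·(-1.69504) − (-1.68427))/3 = -1.69863
Then eliminate the h^4 term (factor 2^4 = 16):
  (16·(-1.69863) − (-1.69860))/15 = -1.69863

-1.699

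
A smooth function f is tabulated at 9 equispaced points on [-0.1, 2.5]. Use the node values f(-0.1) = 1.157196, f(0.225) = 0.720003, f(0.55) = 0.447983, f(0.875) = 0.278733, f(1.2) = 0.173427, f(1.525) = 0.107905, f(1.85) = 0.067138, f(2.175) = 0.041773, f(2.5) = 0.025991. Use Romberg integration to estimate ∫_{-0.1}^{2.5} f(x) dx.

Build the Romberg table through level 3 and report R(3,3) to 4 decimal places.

0.7748

R(0,0) (trapezoid, 1 panel, h=2.6000): 1.538143
R(1,0) (trapezoid, 2 panels, h=1.3000): 0.994527
R(2,0) (trapezoid, 4 panels, h=0.6500): 0.832092
R(3,0) (trapezoid, 8 panels, h=0.3250): 0.789281
R(1,1) = 0.994527 + (0.994527 − 1.538143)/3 = 0.813322
R(2,1) = 0.832092 + (0.832092 − 0.994527)/3 = 0.777947
R(3,1) = 0.789281 + (0.789281 − 0.832092)/3 = 0.775011
R(2,2) = 0.777947 + (0.777947 − 0.813322)/15 = 0.775589
R(3,2) = 0.775011 + (0.775011 − 0.777947)/15 = 0.774815
R(3,3) = 0.774815 + (0.774815 − 0.775589)/63 = 0.774803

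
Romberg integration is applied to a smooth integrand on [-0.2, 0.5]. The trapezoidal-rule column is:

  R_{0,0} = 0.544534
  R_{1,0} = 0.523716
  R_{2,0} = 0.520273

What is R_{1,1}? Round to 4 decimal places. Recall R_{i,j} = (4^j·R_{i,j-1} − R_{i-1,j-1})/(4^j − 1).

Richardson extrapolation on the trapezoidal column (denominator 4−1=3):
R_{1,1} = 0.523716 + (0.523716 − 0.544534)/3 = 0.516777

0.5168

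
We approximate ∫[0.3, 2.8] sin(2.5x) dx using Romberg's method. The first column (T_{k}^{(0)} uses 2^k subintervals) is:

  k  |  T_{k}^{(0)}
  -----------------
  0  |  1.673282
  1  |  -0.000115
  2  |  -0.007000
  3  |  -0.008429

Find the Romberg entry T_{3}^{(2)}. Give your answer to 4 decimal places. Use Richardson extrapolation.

-0.0089

T_{2}^{(1)} = (4·(-0.007000) − (-0.000115)) / 3 = -0.009295
T_{3}^{(1)} = -0.008429 + (-0.008429 − (-0.007000))/3 = -0.008905
T_{3}^{(2)} = -0.008905 + (-0.008905 − (-0.009295))/15 = -0.008879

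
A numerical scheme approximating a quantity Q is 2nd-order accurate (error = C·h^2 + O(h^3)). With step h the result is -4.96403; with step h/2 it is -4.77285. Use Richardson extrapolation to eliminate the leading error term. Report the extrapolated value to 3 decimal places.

The leading error scales as h^2; refining by a factor of 2 reduces it by 2^2 = 4.
Extrapolated value = (4·A(h/2) − A(h)) / (4 − 1)
= (4·(-4.77285) − (-4.96403)) / 3
= -14.12737 / 3 = -4.70912

-4.709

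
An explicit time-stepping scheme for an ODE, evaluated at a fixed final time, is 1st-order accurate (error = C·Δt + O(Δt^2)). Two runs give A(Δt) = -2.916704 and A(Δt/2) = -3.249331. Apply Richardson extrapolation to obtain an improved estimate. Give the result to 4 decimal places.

-3.5820

Extrapolated value = (2·A(Δt/2) − A(Δt)) / (2 − 1)
= (2·(-3.249331) − (-2.916704)) / 1
= -3.581958 / 1 = -3.581958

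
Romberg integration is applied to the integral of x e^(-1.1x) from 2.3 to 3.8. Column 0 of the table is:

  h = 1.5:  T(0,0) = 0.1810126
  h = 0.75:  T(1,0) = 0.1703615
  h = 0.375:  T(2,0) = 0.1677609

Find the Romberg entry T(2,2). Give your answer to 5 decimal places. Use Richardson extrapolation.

Richardson extrapolation on the trapezoidal column (denominator 4−1=3):
T(1,1) = (4·0.1703615 − 0.1810126) / 3 = 0.1668111
T(2,1) = 0.1677609 + (0.1677609 − 0.1703615)/3 = 0.1668940
T(2,2) = (16·0.1668940 − 0.1668111) / 15 = 0.1668995

0.16690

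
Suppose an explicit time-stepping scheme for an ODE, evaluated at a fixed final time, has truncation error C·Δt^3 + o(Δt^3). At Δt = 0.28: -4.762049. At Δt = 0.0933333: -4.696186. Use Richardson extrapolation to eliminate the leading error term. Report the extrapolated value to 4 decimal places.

-4.6937

Extrapolated value = (27·A(Δt/3) − A(Δt)) / (27 − 1)
= (27·(-4.696186) − (-4.762049)) / 26
= -122.034973 / 26 = -4.693653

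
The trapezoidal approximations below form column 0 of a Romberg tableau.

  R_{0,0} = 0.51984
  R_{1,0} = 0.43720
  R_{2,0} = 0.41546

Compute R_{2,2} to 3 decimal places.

Richardson extrapolation on the trapezoidal column (denominator 4−1=3):
R_{1,1} = 0.43720 + (0.43720 − 0.51984)/3 = 0.40965
R_{2,1} = 0.41546 + (0.41546 − 0.43720)/3 = 0.40821
R_{2,2} = (16·0.40821 − 0.40965) / 15 = 0.40811

0.408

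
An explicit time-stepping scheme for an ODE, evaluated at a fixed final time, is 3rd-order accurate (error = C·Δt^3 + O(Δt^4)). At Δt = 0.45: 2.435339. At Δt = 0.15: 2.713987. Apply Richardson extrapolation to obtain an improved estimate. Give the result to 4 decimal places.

Extrapolated value = (27·A(Δt/3) − A(Δt)) / (27 − 1)
= (27·2.713987 − 2.435339) / 26
= 70.842310 / 26 = 2.724704

2.7247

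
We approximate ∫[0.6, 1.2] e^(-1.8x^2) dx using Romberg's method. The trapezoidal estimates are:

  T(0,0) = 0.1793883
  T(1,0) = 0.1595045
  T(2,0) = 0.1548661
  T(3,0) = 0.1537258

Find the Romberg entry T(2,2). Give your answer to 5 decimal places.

T(1,1) = (4·0.1595045 − 0.1793883) / 3 = 0.1528766
T(2,1) = 0.1548661 + (0.1548661 − 0.1595045)/3 = 0.1533200
T(2,2) = 0.1533200 + (0.1533200 − 0.1528766)/15 = 0.1533496
(Column j=1 coincides with Simpson's rule on the same nodes.)

0.15335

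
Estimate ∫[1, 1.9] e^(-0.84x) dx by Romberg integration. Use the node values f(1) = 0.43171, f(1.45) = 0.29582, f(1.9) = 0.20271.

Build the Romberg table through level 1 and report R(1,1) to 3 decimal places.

R(0,0) (trapezoid, 1 panel, h=0.9000): 0.28549
R(1,0) (trapezoid, 2 panels, h=0.4500): 0.27586
R(1,1) = 0.27586 + (0.27586 − 0.28549)/3 = 0.27265

0.273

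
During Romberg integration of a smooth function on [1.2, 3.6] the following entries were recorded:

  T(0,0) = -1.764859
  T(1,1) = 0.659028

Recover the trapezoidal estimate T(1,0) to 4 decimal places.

From T(1,1) = (4·T(1,0) − T(0,0))/3, solve for T(1,0):
4·T(1,0) = 3·0.659028 + (-1.764859) = 0.212225
T(1,0) = 0.053056

0.0531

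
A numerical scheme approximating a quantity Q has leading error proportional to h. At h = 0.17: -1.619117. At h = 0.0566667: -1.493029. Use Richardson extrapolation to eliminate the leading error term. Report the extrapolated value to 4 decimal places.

The leading error scales as h; refining by a factor of 3 reduces it by 3^1 = 3.
Extrapolated value = (3·A(h/3) − A(h)) / (3 − 1)
= (3·(-1.493029) − (-1.619117)) / 2
= -2.859970 / 2 = -1.429985

-1.4300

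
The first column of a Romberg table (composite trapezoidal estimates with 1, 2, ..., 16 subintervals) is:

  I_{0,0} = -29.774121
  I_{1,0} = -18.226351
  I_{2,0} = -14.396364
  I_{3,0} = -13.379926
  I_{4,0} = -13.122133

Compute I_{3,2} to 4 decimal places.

-13.0359

Richardson extrapolation on the trapezoidal column (denominator 4−1=3):
I_{2,1} = (4·(-14.396364) − (-18.226351)) / 3 = -13.119702
I_{3,1} = -13.379926 + (-13.379926 − (-14.396364))/3 = -13.041113
I_{3,2} = -13.041113 + (-13.041113 − (-13.119702))/15 = -13.035874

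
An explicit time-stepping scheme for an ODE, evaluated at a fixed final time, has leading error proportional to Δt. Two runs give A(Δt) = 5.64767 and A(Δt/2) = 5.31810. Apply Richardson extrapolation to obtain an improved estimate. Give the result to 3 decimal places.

The leading error scales as Δt; refining by a factor of 2 reduces it by 2^1 = 2.
Extrapolated value = (2·A(Δt/2) − A(Δt)) / (2 − 1)
= (2·5.31810 − 5.64767) / 1
= 4.98853 / 1 = 4.98853

4.989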